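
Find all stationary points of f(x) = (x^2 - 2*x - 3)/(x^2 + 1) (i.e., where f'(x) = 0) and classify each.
f'(x) = 2*(x^2 + 4*x - 1)/(x^4 + 2*x^2 + 1)

Solve f'(x) = 0:
  f'(x) = 2*(x^2 + 4*x - 1)/(x^2 + 1)^2; the denominator is positive wherever f is defined, so f'(x) = 0 ⇔ 2*x^2 + 8*x - 2 = 0.
  Factor: 2*x^2 + 8*x - 2 = 2*(x^2 + 4*x - 1); x^2 + 4*x - 1 = 0 has no rational roots; quadratic formula: x = (-4 ± √20)/2.
  ⇒ x = -sqrt(5) - 2 ≈ -4.2361, -2 + sqrt(5) ≈ 0.2361

f''(x) = 4*(-x^3 - 6*x^2 + 3*x + 2)/(x^6 + 3*x^4 + 3*x^2 + 1)
Second-derivative test at each critical point:
  f''(-4.2361) = -0.0249 < 0 → local maximum
  f''(0.2361) = 8.0249 > 0 → local minimum

Critical points: x = -sqrt(5) - 2 ≈ -4.2361 (local maximum); x = -2 + sqrt(5) ≈ 0.2361 (local minimum)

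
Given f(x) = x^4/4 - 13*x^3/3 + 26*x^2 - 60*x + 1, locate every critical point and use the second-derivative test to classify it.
f'(x) = x^3 - 13*x^2 + 52*x - 60

Solve f'(x) = 0:
  Factor: x^3 - 13*x^2 + 52*x - 60 = (x - 6)*(x - 5)*(x - 2) = 0.
  ⇒ x = 2, 5, 6

f''(x) = 3*x^2 - 26*x + 52
Second-derivative test at each critical point:
  f''(2) = 12 > 0 → local minimum
  f''(5) = -3 < 0 → local maximum
  f''(6) = 4 > 0 → local minimum

Critical points: x = 2 (local minimum); x = 5 (local maximum); x = 6 (local minimum)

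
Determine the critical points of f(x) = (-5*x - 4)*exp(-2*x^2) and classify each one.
f'(x) = (4*x*(5*x + 4) - 5)*exp(-2*x^2)

Solve f'(x) = 0:
  f'(x) = (20*x^2 + 16*x - 5)·exp(-2*x^2) and exp(-2*x^2) > 0 for every x, so f'(x) = 0 ⇔ 20*x^2 + 16*x - 5 = 0.
  20*x^2 + 16*x - 5 = 0 has no rational roots; quadratic formula: x = (-16 ± √656)/40.
  ⇒ x = -sqrt(41)/10 - 2/5 ≈ -1.0403, -2/5 + sqrt(41)/10 ≈ 0.2403

f''(x) = 4*(-20*x^3 - 16*x^2 + 15*x + 4)*exp(-2*x^2)
Second-derivative test at each critical point:
  f''(-1.0403) = -2.9405 < 0 → local maximum
  f''(0.2403) = 22.8187 > 0 → local minimum

Critical points: x = -sqrt(41)/10 - 2/5 ≈ -1.0403 (local maximum); x = -2/5 + sqrt(41)/10 ≈ 0.2403 (local minimum)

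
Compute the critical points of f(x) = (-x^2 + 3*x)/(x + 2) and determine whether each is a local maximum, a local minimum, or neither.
f'(x) = (-x^2 - 4*x + 6)/(x^2 + 4*x + 4)

Solve f'(x) = 0:
  f'(x) = -(x^2 + 4*x - 6)/(x + 2)^2; the denominator is positive wherever f is defined, so f'(x) = 0 ⇔ -x^2 - 4*x + 6 = 0.
  x^2 + 4*x - 6 = 0 has no rational roots; quadratic formula: x = (-4 ± √40)/2.
  ⇒ x = -sqrt(10) - 2 ≈ -5.1623, -2 + sqrt(10) ≈ 1.1623

f''(x) = -20/(x^3 + 6*x^2 + 12*x + 8)
Second-derivative test at each critical point:
  f''(-5.1623) = 0.6325 > 0 → local minimum
  f''(1.1623) = -0.6325 < 0 → local maximum

Critical points: x = -sqrt(10) - 2 ≈ -5.1623 (local minimum); x = -2 + sqrt(10) ≈ 1.1623 (local maximum)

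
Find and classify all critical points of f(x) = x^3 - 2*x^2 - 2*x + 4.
f'(x) = 3*x^2 - 4*x - 2

Solve f'(x) = 0:
  3*x^2 - 4*x - 2 = 0 has no rational roots; quadratic formula: x = (4 ± √40)/6.
  ⇒ x = 2/3 - sqrt(10)/3 ≈ -0.3874, 2/3 + sqrt(10)/3 ≈ 1.7208

f''(x) = 6*x - 4
Second-derivative test at each critical point:
  f''(-0.3874) = -6.3246 < 0 → local maximum
  f''(1.7208) = 6.3246 > 0 → local minimum

Critical points: x = 2/3 - sqrt(10)/3 ≈ -0.3874 (local maximum); x = 2/3 + sqrt(10)/3 ≈ 1.7208 (local minimum)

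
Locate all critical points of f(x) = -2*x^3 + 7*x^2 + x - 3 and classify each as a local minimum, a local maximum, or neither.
f'(x) = -6*x^2 + 14*x + 1

Solve f'(x) = 0:
  6*x^2 - 14*x - 1 = 0 has no rational roots; quadratic formula: x = (14 ± √220)/12.
  ⇒ x = 7/6 - sqrt(55)/6 ≈ -0.0694, 7/6 + sqrt(55)/6 ≈ 2.4027

f''(x) = 14 - 12*x
Second-derivative test at each critical point:
  f''(-0.0694) = 14.8324 > 0 → local minimum
  f''(2.4027) = -14.8324 < 0 → local maximum

Critical points: x = 7/6 - sqrt(55)/6 ≈ -0.0694 (local minimum); x = 7/6 + sqrt(55)/6 ≈ 2.4027 (local maximum)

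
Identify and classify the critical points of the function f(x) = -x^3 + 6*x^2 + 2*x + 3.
f'(x) = -3*x^2 + 12*x + 2

Solve f'(x) = 0:
  3*x^2 - 12*x - 2 = 0 has no rational roots; quadratic formula: x = (12 ± √168)/6.
  ⇒ x = 2 - sqrt(42)/3 ≈ -0.1602, 2 + sqrt(42)/3 ≈ 4.1602

f''(x) = 12 - 6*x
Second-derivative test at each critical point:
  f''(-0.1602) = 12.9615 > 0 → local minimum
  f''(4.1602) = -12.9615 < 0 → local maximum

Critical points: x = 2 - sqrt(42)/3 ≈ -0.1602 (local minimum); x = 2 + sqrt(42)/3 ≈ 4.1602 (local maximum)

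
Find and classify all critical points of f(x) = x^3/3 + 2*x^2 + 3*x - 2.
f'(x) = x^2 + 4*x + 3

Solve f'(x) = 0:
  Factor: x^2 + 4*x + 3 = (x + 1)*(x + 3) = 0.
  ⇒ x = -3, -1

f''(x) = 2*x + 4
Second-derivative test at each critical point:
  f''(-3) = -2 < 0 → local maximum
  f''(-1) = 2 > 0 → local minimum

Critical points: x = -3 (local maximum); x = -1 (local minimum)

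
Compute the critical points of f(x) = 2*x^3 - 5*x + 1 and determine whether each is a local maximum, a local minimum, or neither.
f'(x) = 6*x^2 - 5

Solve f'(x) = 0:
  6*x^2 - 5 = 0 has no rational roots; quadratic formula: x = (0 ± √120)/12.
  ⇒ x = -sqrt(30)/6 ≈ -0.9129, sqrt(30)/6 ≈ 0.9129

f''(x) = 12*x
Second-derivative test at each critical point:
  f''(-0.9129) = -10.9545 < 0 → local maximum
  f''(0.9129) = 10.9545 > 0 → local minimum

Critical points: x = -sqrt(30)/6 ≈ -0.9129 (local maximum); x = sqrt(30)/6 ≈ 0.9129 (local minimum)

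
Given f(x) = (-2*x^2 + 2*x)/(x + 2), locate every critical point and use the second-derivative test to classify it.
f'(x) = 2*(-x^2 - 4*x + 2)/(x^2 + 4*x + 4)

Solve f'(x) = 0:
  f'(x) = -2*(x^2 + 4*x - 2)/(x + 2)^2; the denominator is positive wherever f is defined, so f'(x) = 0 ⇔ -2*x^2 - 8*x + 4 = 0.
  Factor: -2*x^2 - 8*x + 4 = -2*(x^2 + 4*x - 2); x^2 + 4*x - 2 = 0 has no rational roots; quadratic formula: x = (-4 ± √24)/2.
  ⇒ x = -sqrt(6) - 2 ≈ -4.4495, -2 + sqrt(6) ≈ 0.4495

f''(x) = -24/(x^3 + 6*x^2 + 12*x + 8)
Second-derivative test at each critical point:
  f''(-4.4495) = 1.6330 > 0 → local minimum
  f''(0.4495) = -1.6330 < 0 → local maximum

Critical points: x = -sqrt(6) - 2 ≈ -4.4495 (local minimum); x = -2 + sqrt(6) ≈ 0.4495 (local maximum)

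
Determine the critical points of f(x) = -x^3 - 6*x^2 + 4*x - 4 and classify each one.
f'(x) = -3*x^2 - 12*x + 4

Solve f'(x) = 0:
  3*x^2 + 12*x - 4 = 0 has no rational roots; quadratic formula: x = (-12 ± √192)/6.
  ⇒ x = -4*sqrt(3)/3 - 2 ≈ -4.3094, -2 + 4*sqrt(3)/3 ≈ 0.3094

f''(x) = -6*x - 12
Second-derivative test at each critical point:
  f''(-4.3094) = 13.8564 > 0 → local minimum
  f''(0.3094) = -13.8564 < 0 → local maximum

Critical points: x = -4*sqrt(3)/3 - 2 ≈ -4.3094 (local minimum); x = -2 + 4*sqrt(3)/3 ≈ 0.3094 (local maximum)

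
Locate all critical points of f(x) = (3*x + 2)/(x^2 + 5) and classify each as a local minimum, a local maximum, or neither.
f'(x) = (-3*x^2 - 4*x + 15)/(x^4 + 10*x^2 + 25)

Solve f'(x) = 0:
  f'(x) = -(x + 3)*(3*x - 5)/(x^2 + 5)^2; the denominator is positive wherever f is defined, so f'(x) = 0 ⇔ -3*x^2 - 4*x + 15 = 0.
  Factor: -3*x^2 - 4*x + 15 = -(x + 3)*(3*x - 5) = 0.
  ⇒ x = -3, 5/3

f''(x) = 2*(4*x^2*(3*x + 2) - (9*x + 2)*(x^2 + 5))/(x^2 + 5)^3
Second-derivative test at each critical point:
  f''(-3) = 1/14 > 0 → local minimum
  f''(5/3) = -81/350 < 0 → local maximum

Critical points: x = -3 (local minimum); x = 5/3 (local maximum)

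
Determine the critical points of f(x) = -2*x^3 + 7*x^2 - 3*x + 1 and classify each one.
f'(x) = -6*x^2 + 14*x - 3

Solve f'(x) = 0:
  6*x^2 - 14*x + 3 = 0 has no rational roots; quadratic formula: x = (14 ± √124)/12.
  ⇒ x = 7/6 - sqrt(31)/6 ≈ 0.2387, sqrt(31)/6 + 7/6 ≈ 2.0946

f''(x) = 14 - 12*x
Second-derivative test at each critical point:
  f''(0.2387) = 11.1355 > 0 → local minimum
  f''(2.0946) = -11.1355 < 0 → local maximum

Critical points: x = 7/6 - sqrt(31)/6 ≈ 0.2387 (local minimum); x = sqrt(31)/6 + 7/6 ≈ 2.0946 (local maximum)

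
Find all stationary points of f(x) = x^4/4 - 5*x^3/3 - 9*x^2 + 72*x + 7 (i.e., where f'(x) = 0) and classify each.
f'(x) = x^3 - 5*x^2 - 18*x + 72

Solve f'(x) = 0:
  Factor: x^3 - 5*x^2 - 18*x + 72 = (x - 6)*(x - 3)*(x + 4) = 0.
  ⇒ x = -4, 3, 6

f''(x) = 3*x^2 - 10*x - 18
Second-derivative test at each critical point:
  f''(-4) = 70 > 0 → local minimum
  f''(3) = -21 < 0 → local maximum
  f''(6) = 30 > 0 → local minimum

Critical points: x = -4 (local minimum); x = 3 (local maximum); x = 6 (local minimum)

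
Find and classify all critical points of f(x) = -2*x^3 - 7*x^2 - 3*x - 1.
f'(x) = -6*x^2 - 14*x - 3

Solve f'(x) = 0:
  6*x^2 + 14*x + 3 = 0 has no rational roots; quadratic formula: x = (-14 ± √124)/12.
  ⇒ x = -7/6 - sqrt(31)/6 ≈ -2.0946, -7/6 + sqrt(31)/6 ≈ -0.2387

f''(x) = -12*x - 14
Second-derivative test at each critical point:
  f''(-2.0946) = 11.1355 > 0 → local minimum
  f''(-0.2387) = -11.1355 < 0 → local maximum

Critical points: x = -7/6 - sqrt(31)/6 ≈ -2.0946 (local minimum); x = -7/6 + sqrt(31)/6 ≈ -0.2387 (local maximum)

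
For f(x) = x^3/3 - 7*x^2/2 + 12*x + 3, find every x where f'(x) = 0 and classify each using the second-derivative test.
f'(x) = x^2 - 7*x + 12

Solve f'(x) = 0:
  Factor: x^2 - 7*x + 12 = (x - 4)*(x - 3) = 0.
  ⇒ x = 3, 4

f''(x) = 2*x - 7
Second-derivative test at each critical point:
  f''(3) = -1 < 0 → local maximum
  f''(4) = 1 > 0 → local minimum

Critical points: x = 3 (local maximum); x = 4 (local minimum)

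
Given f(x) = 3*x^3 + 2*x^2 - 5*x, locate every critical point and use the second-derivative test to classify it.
f'(x) = 9*x^2 + 4*x - 5

Solve f'(x) = 0:
  Factor: 9*x^2 + 4*x - 5 = (x + 1)*(9*x - 5) = 0.
  ⇒ x = -1, 5/9

f''(x) = 18*x + 4
Second-derivative test at each critical point:
  f''(-1) = -14 < 0 → local maximum
  f''(5/9) = 14 > 0 → local minimum

Critical points: x = -1 (local maximum); x = 5/9 (local minimum)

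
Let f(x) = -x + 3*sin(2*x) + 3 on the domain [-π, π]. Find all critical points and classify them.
f'(x) = 6*cos(2*x) - 1

Solve f'(x) = 0 on [-π, π]:
  f'(x) = 0 ⇔ cos(2*x) = 1/6, i.e. 2*x = ±arccos(1/6) + 2nπ; keep the solutions lying in [-π, π].
  ⇒ x = -pi + acos(1/6)/2 ≈ -2.4399, -acos(1/6)/2 ≈ -0.7017, acos(1/6)/2 ≈ 0.7017, pi - acos(1/6)/2 ≈ 2.4399

f''(x) = -12*sin(2*x)
Second-derivative test at each critical point:
  f''(-2.4399) = -11.8322 < 0 → local maximum
  f''(-0.7017) = 11.8322 > 0 → local minimum
  f''(0.7017) = -11.8322 < 0 → local maximum
  f''(2.4399) = 11.8322 > 0 → local minimum

Critical points: x = -pi + acos(1/6)/2 ≈ -2.4399 (local maximum); x = -acos(1/6)/2 ≈ -0.7017 (local minimum); x = acos(1/6)/2 ≈ 0.7017 (local maximum); x = pi - acos(1/6)/2 ≈ 2.4399 (local minimum)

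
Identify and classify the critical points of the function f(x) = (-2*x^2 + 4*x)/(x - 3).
f'(x) = 2*(-x^2 + 6*x - 6)/(x^2 - 6*x + 9)

Solve f'(x) = 0:
  f'(x) = -2*(x^2 - 6*x + 6)/(x - 3)^2; the denominator is positive wherever f is defined, so f'(x) = 0 ⇔ -2*x^2 + 12*x - 12 = 0.
  Factor: -2*x^2 + 12*x - 12 = -2*(x^2 - 6*x + 6); x^2 - 6*x + 6 = 0 has no rational roots; quadratic formula: x = (6 ± √12)/2.
  ⇒ x = 3 - sqrt(3) ≈ 1.2679, sqrt(3) + 3 ≈ 4.7321

f''(x) = -12/(x^3 - 9*x^2 + 27*x - 27)
Second-derivative test at each critical point:
  f''(1.2679) = 2.3094 > 0 → local minimum
  f''(4.7321) = -2.3094 < 0 → local maximum

Critical points: x = 3 - sqrt(3) ≈ 1.2679 (local minimum); x = sqrt(3) + 3 ≈ 4.7321 (local maximum)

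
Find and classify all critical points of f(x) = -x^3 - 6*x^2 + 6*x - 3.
f'(x) = -3*x^2 - 12*x + 6

Solve f'(x) = 0:
  Factor: -3*x^2 - 12*x + 6 = -3*(x^2 + 4*x - 2); x^2 + 4*x - 2 = 0 has no rational roots; quadratic formula: x = (-4 ± √24)/2.
  ⇒ x = -sqrt(6) - 2 ≈ -4.4495, -2 + sqrt(6) ≈ 0.4495

f''(x) = -6*x - 12
Second-derivative test at each critical point:
  f''(-4.4495) = 14.6969 > 0 → local minimum
  f''(0.4495) = -14.6969 < 0 → local maximum

Critical points: x = -sqrt(6) - 2 ≈ -4.4495 (local minimum); x = -2 + sqrt(6) ≈ 0.4495 (local maximum)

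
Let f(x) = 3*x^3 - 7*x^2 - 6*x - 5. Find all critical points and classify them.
f'(x) = 9*x^2 - 14*x - 6

Solve f'(x) = 0:
  9*x^2 - 14*x - 6 = 0 has no rational roots; quadratic formula: x = (14 ± √412)/18.
  ⇒ x = 7/9 - sqrt(103)/9 ≈ -0.3499, 7/9 + sqrt(103)/9 ≈ 1.9054

f''(x) = 18*x - 14
Second-derivative test at each critical point:
  f''(-0.3499) = -20.2978 < 0 → local maximum
  f''(1.9054) = 20.2978 > 0 → local minimum

Critical points: x = 7/9 - sqrt(103)/9 ≈ -0.3499 (local maximum); x = 7/9 + sqrt(103)/9 ≈ 1.9054 (local minimum)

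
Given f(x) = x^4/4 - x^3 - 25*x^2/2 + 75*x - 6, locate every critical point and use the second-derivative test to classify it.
f'(x) = x^3 - 3*x^2 - 25*x + 75

Solve f'(x) = 0:
  Factor: x^3 - 3*x^2 - 25*x + 75 = (x - 5)*(x - 3)*(x + 5) = 0.
  ⇒ x = -5, 3, 5

f''(x) = 3*x^2 - 6*x - 25
Second-derivative test at each critical point:
  f''(-5) = 80 > 0 → local minimum
  f''(3) = -16 < 0 → local maximum
  f''(5) = 20 > 0 → local minimum

Critical points: x = -5 (local minimum); x = 3 (local maximum); x = 5 (local minimum)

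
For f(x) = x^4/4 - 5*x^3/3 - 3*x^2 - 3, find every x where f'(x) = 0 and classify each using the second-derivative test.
f'(x) = x*(x^2 - 5*x - 6)

Solve f'(x) = 0:
  Factor: x^3 - 5*x^2 - 6*x = x*(x - 6)*(x + 1) = 0.
  ⇒ x = -1, 0, 6

f''(x) = 3*x^2 - 10*x - 6
Second-derivative test at each critical point:
  f''(-1) = 7 > 0 → local minimum
  f''(0) = -6 < 0 → local maximum
  f''(6) = 42 > 0 → local minimum

Critical points: x = -1 (local minimum); x = 0 (local maximum); x = 6 (local minimum)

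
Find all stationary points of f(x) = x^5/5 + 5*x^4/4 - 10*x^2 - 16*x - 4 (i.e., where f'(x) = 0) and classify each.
f'(x) = x^4 + 5*x^3 - 20*x - 16

Solve f'(x) = 0:
  Factor: x^4 + 5*x^3 - 20*x - 16 = (x - 2)*(x + 1)*(x + 2)*(x + 4) = 0.
  ⇒ x = -4, -2, -1, 2

f''(x) = 4*x^3 + 15*x^2 - 20
Second-derivative test at each critical point:
  f''(-4) = -36 < 0 → local maximum
  f''(-2) = 8 > 0 → local minimum
  f''(-1) = -9 < 0 → local maximum
  f''(2) = 72 > 0 → local minimum

Critical points: x = -4 (local maximum); x = -2 (local minimum); x = -1 (local maximum); x = 2 (local minimum)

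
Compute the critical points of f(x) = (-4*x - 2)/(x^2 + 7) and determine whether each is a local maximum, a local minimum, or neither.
f'(x) = 4*(x^2 + x - 7)/(x^4 + 14*x^2 + 49)

Solve f'(x) = 0:
  f'(x) = 4*(x^2 + x - 7)/(x^2 + 7)^2; the denominator is positive wherever f is defined, so f'(x) = 0 ⇔ 4*x^2 + 4*x - 28 = 0.
  Factor: 4*x^2 + 4*x - 28 = 4*(x^2 + x - 7); x^2 + x - 7 = 0 has no rational roots; quadratic formula: x = (-1 ± √29)/2.
  ⇒ x = -sqrt(29)/2 - 1/2 ≈ -3.1926, -1/2 + sqrt(29)/2 ≈ 2.1926

f''(x) = 4*(-4*x^2*(2*x + 1) + (6*x + 1)*(x^2 + 7))/(x^2 + 7)^3
Second-derivative test at each critical point:
  f''(-3.1926) = -0.0729 < 0 → local maximum
  f''(2.1926) = 0.1545 > 0 → local minimum

Critical points: x = -sqrt(29)/2 - 1/2 ≈ -3.1926 (local maximum); x = -1/2 + sqrt(29)/2 ≈ 2.1926 (local minimum)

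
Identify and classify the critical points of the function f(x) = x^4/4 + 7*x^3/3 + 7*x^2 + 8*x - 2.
f'(x) = x^3 + 7*x^2 + 14*x + 8

Solve f'(x) = 0:
  Factor: x^3 + 7*x^2 + 14*x + 8 = (x + 1)*(x + 2)*(x + 4) = 0.
  ⇒ x = -4, -2, -1

f''(x) = 3*x^2 + 14*x + 14
Second-derivative test at each critical point:
  f''(-4) = 6 > 0 → local minimum
  f''(-2) = -2 < 0 → local maximum
  f''(-1) = 3 > 0 → local minimum

Critical points: x = -4 (local minimum); x = -2 (local maximum); x = -1 (local minimum)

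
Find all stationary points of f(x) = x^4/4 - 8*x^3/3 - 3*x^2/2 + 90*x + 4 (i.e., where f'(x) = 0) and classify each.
f'(x) = x^3 - 8*x^2 - 3*x + 90

Solve f'(x) = 0:
  Factor: x^3 - 8*x^2 - 3*x + 90 = (x - 6)*(x - 5)*(x + 3) = 0.
  ⇒ x = -3, 5, 6

f''(x) = 3*x^2 - 16*x - 3
Second-derivative test at each critical point:
  f''(-3) = 72 > 0 → local minimum
  f''(5) = -8 < 0 → local maximum
  f''(6) = 9 > 0 → local minimum

Critical points: x = -3 (local minimum); x = 5 (local maximum); x = 6 (local minimum)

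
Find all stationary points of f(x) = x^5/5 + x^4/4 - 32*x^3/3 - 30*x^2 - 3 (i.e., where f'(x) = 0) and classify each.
f'(x) = x*(x^3 + x^2 - 32*x - 60)

Solve f'(x) = 0:
  Factor: x^4 + x^3 - 32*x^2 - 60*x = x*(x - 6)*(x + 2)*(x + 5) = 0.
  ⇒ x = -5, -2, 0, 6

f''(x) = 4*x^3 + 3*x^2 - 64*x - 60
Second-derivative test at each critical point:
  f''(-5) = -165 < 0 → local maximum
  f''(-2) = 48 > 0 → local minimum
  f''(0) = -60 < 0 → local maximum
  f''(6) = 528 > 0 → local minimum

Critical points: x = -5 (local maximum); x = -2 (local minimum); x = 0 (local maximum); x = 6 (local minimum)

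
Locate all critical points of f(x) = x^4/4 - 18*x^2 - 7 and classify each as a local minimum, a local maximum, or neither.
f'(x) = x*(x^2 - 36)

Solve f'(x) = 0:
  Factor: x^3 - 36*x = x*(x - 6)*(x + 6) = 0.
  ⇒ x = -6, 0, 6

f''(x) = 3*x^2 - 36
Second-derivative test at each critical point:
  f''(-6) = 72 > 0 → local minimum
  f''(0) = -36 < 0 → local maximum
  f''(6) = 72 > 0 → local minimum

Critical points: x = -6 (local minimum); x = 0 (local maximum); x = 6 (local minimum)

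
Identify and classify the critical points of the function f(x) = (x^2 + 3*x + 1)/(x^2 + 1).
f'(x) = 3*(1 - x^2)/(x^4 + 2*x^2 + 1)

Solve f'(x) = 0:
  f'(x) = -3*(x - 1)*(x + 1)/(x^2 + 1)^2; the denominator is positive wherever f is defined, so f'(x) = 0 ⇔ 3 - 3*x^2 = 0.
  Factor: 3 - 3*x^2 = -3*(x - 1)*(x + 1) = 0.
  ⇒ x = -1, 1

f''(x) = 6*x*(x^2 - 3)/(x^6 + 3*x^4 + 3*x^2 + 1)
Second-derivative test at each critical point:
  f''(-1) = 3/2 > 0 → local minimum
  f''(1) = -3/2 < 0 → local maximum

Critical points: x = -1 (local minimum); x = 1 (local maximum)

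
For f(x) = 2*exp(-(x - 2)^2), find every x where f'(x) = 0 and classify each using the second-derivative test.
f'(x) = 4*(2 - x)*exp(-(x - 2)^2)

Solve f'(x) = 0:
  f'(x) = (8 - 4*x)·exp(-(x - 2)^2) and exp(-(x - 2)^2) > 0 for every x, so f'(x) = 0 ⇔ 8 - 4*x = 0.
  Factor: 8 - 4*x = -4*(x - 2) = 0.
  ⇒ x = 2

f''(x) = 4*(2*(x - 2)^2 - 1)*exp(-(x - 2)^2)
Second-derivative test at each critical point:
  f''(2) = -4 < 0 → local maximum

Critical points: x = 2 (local maximum)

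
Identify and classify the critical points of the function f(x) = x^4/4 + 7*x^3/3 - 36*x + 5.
f'(x) = x^3 + 7*x^2 - 36

Solve f'(x) = 0:
  Factor: x^3 + 7*x^2 - 36 = (x - 2)*(x + 3)*(x + 6) = 0.
  ⇒ x = -6, -3, 2

f''(x) = x*(3*x + 14)
Second-derivative test at each critical point:
  f''(-6) = 24 > 0 → local minimum
  f''(-3) = -15 < 0 → local maximum
  f''(2) = 40 > 0 → local minimum

Critical points: x = -6 (local minimum); x = -3 (local maximum); x = 2 (local minimum)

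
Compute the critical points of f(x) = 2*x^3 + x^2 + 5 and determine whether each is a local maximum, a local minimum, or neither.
f'(x) = 2*x*(3*x + 1)

Solve f'(x) = 0:
  Factor: 6*x^2 + 2*x = 2*x*(3*x + 1) = 0.
  ⇒ x = -1/3, 0

f''(x) = 12*x + 2
Second-derivative test at each critical point:
  f''(-1/3) = -2 < 0 → local maximum
  f''(0) = 2 > 0 → local minimum

Critical points: x = -1/3 (local maximum); x = 0 (local minimum)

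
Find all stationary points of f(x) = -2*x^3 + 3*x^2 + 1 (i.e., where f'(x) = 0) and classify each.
f'(x) = 6*x*(1 - x)

Solve f'(x) = 0:
  Factor: -6*x^2 + 6*x = -6*x*(x - 1) = 0.
  ⇒ x = 0, 1

f''(x) = 6 - 12*x
Second-derivative test at each critical point:
  f''(0) = 6 > 0 → local minimum
  f''(1) = -6 < 0 → local maximum

Critical points: x = 0 (local minimum); x = 1 (local maximum)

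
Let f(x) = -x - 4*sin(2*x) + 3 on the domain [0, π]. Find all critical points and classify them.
f'(x) = 16*sin(x)^2 - 9

Solve f'(x) = 0 on [0, π]:
  f'(x) = 0 ⇔ cos(2*x) = -1/8, i.e. 2*x = ±arccos(-1/8) + 2nπ; keep the solutions lying in [0, π].
  ⇒ x = acos(-1/8)/2 ≈ 0.8481, pi - acos(-1/8)/2 ≈ 2.2935

f''(x) = 16*sin(2*x)
Second-derivative test at each critical point:
  f''(0.8481) = 15.8745 > 0 → local minimum
  f''(2.2935) = -15.8745 < 0 → local maximum

Critical points: x = acos(-1/8)/2 ≈ 0.8481 (local minimum); x = pi - acos(-1/8)/2 ≈ 2.2935 (local maximum)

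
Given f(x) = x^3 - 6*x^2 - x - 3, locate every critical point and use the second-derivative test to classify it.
f'(x) = 3*x^2 - 12*x - 1

Solve f'(x) = 0:
  3*x^2 - 12*x - 1 = 0 has no rational roots; quadratic formula: x = (12 ± √156)/6.
  ⇒ x = 2 - sqrt(39)/3 ≈ -0.0817, 2 + sqrt(39)/3 ≈ 4.0817

f''(x) = 6*x - 12
Second-derivative test at each critical point:
  f''(-0.0817) = -12.4900 < 0 → local maximum
  f''(4.0817) = 12.4900 > 0 → local minimum

Critical points: x = 2 - sqrt(39)/3 ≈ -0.0817 (local maximum); x = 2 + sqrt(39)/3 ≈ 4.0817 (local minimum)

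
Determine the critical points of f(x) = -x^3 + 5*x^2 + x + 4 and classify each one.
f'(x) = -3*x^2 + 10*x + 1

Solve f'(x) = 0:
  3*x^2 - 10*x - 1 = 0 has no rational roots; quadratic formula: x = (10 ± √112)/6.
  ⇒ x = 5/3 - 2*sqrt(7)/3 ≈ -0.0972, 5/3 + 2*sqrt(7)/3 ≈ 3.4305

f''(x) = 10 - 6*x
Second-derivative test at each critical point:
  f''(-0.0972) = 10.5830 > 0 → local minimum
  f''(3.4305) = -10.5830 < 0 → local maximum

Critical points: x = 5/3 - 2*sqrt(7)/3 ≈ -0.0972 (local minimum); x = 5/3 + 2*sqrt(7)/3 ≈ 3.4305 (local maximum)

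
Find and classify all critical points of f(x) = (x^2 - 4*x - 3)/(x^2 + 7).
f'(x) = 4*(x^2 + 5*x - 7)/(x^4 + 14*x^2 + 49)

Solve f'(x) = 0:
  f'(x) = 4*(x^2 + 5*x - 7)/(x^2 + 7)^2; the denominator is positive wherever f is defined, so f'(x) = 0 ⇔ 4*x^2 + 20*x - 28 = 0.
  Factor: 4*x^2 + 20*x - 28 = 4*(x^2 + 5*x - 7); x^2 + 5*x - 7 = 0 has no rational roots; quadratic formula: x = (-5 ± √53)/2.
  ⇒ x = -sqrt(53)/2 - 5/2 ≈ -6.1401, -5/2 + sqrt(53)/2 ≈ 1.1401

f''(x) = 4*(-2*x^3 - 15*x^2 + 42*x + 35)/(x^6 + 21*x^4 + 147*x^2 + 343)
Second-derivative test at each critical point:
  f''(-6.1401) = -0.0146 < 0 → local maximum
  f''(1.1401) = 0.4227 > 0 → local minimum

Critical points: x = -sqrt(53)/2 - 5/2 ≈ -6.1401 (local maximum); x = -5/2 + sqrt(53)/2 ≈ 1.1401 (local minimum)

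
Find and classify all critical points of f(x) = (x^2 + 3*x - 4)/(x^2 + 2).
f'(x) = 3*(-x^2 + 4*x + 2)/(x^4 + 4*x^2 + 4)

Solve f'(x) = 0:
  f'(x) = -3*(x^2 - 4*x - 2)/(x^2 + 2)^2; the denominator is positive wherever f is defined, so f'(x) = 0 ⇔ -3*x^2 + 12*x + 6 = 0.
  Factor: -3*x^2 + 12*x + 6 = -3*(x^2 - 4*x - 2); x^2 - 4*x - 2 = 0 has no rational roots; quadratic formula: x = (4 ± √24)/2.
  ⇒ x = 2 - sqrt(6) ≈ -0.4495, 2 + sqrt(6) ≈ 4.4495

f''(x) = 6*(x^3 - 6*x^2 - 6*x + 4)/(x^6 + 6*x^4 + 12*x^2 + 8)
Second-derivative test at each critical point:
  f''(-0.4495) = 3.0309 > 0 → local minimum
  f''(4.4495) = -0.0309 < 0 → local maximum

Critical points: x = 2 - sqrt(6) ≈ -0.4495 (local minimum); x = 2 + sqrt(6) ≈ 4.4495 (local maximum)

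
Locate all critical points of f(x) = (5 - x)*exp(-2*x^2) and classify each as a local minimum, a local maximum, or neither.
f'(x) = (4*x*(x - 5) - 1)*exp(-2*x^2)

Solve f'(x) = 0:
  f'(x) = (4*x^2 - 20*x - 1)·exp(-2*x^2) and exp(-2*x^2) > 0 for every x, so f'(x) = 0 ⇔ 4*x^2 - 20*x - 1 = 0.
  4*x^2 - 20*x - 1 = 0 has no rational roots; quadratic formula: x = (20 ± √416)/8.
  ⇒ x = 5/2 - sqrt(26)/2 ≈ -0.0495, 5/2 + sqrt(26)/2 ≈ 5.0495

f''(x) = 4*(4*x^2*(5 - x) + 3*x - 5)*exp(-2*x^2)
Second-derivative test at each critical point:
  f''(-0.0495) = -20.2963 < 0 → local maximum
  f''(5.0495) = 1.454e-21 > 0 → local minimum

Critical points: x = 5/2 - sqrt(26)/2 ≈ -0.0495 (local maximum); x = 5/2 + sqrt(26)/2 ≈ 5.0495 (local minimum)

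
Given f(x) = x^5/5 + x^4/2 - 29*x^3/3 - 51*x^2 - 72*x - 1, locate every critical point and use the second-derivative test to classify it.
f'(x) = x^4 + 2*x^3 - 29*x^2 - 102*x - 72

Solve f'(x) = 0:
  Factor: x^4 + 2*x^3 - 29*x^2 - 102*x - 72 = (x - 6)*(x + 1)*(x + 3)*(x + 4) = 0.
  ⇒ x = -4, -3, -1, 6

f''(x) = 4*x^3 + 6*x^2 - 58*x - 102
Second-derivative test at each critical point:
  f''(-4) = -30 < 0 → local maximum
  f''(-3) = 18 > 0 → local minimum
  f''(-1) = -42 < 0 → local maximum
  f''(6) = 630 > 0 → local minimum

Critical points: x = -4 (local maximum); x = -3 (local minimum); x = -1 (local maximum); x = 6 (local minimum)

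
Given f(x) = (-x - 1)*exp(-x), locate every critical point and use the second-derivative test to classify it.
f'(x) = x*exp(-x)

Solve f'(x) = 0:
  f'(x) = (x)·exp(-x) and exp(-x) > 0 for every x, so f'(x) = 0 ⇔ x = 0.
  x = 0.
  ⇒ x = 0

f''(x) = (1 - x)*exp(-x)
Second-derivative test at each critical point:
  f''(0) = 1 > 0 → local minimum

Critical points: x = 0 (local minimum)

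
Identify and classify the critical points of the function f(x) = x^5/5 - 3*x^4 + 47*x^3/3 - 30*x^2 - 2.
f'(x) = x*(x^3 - 12*x^2 + 47*x - 60)

Solve f'(x) = 0:
  Factor: x^4 - 12*x^3 + 47*x^2 - 60*x = x*(x - 5)*(x - 4)*(x - 3) = 0.
  ⇒ x = 0, 3, 4, 5

f''(x) = 4*x^3 - 36*x^2 + 94*x - 60
Second-derivative test at each critical point:
  f''(0) = -60 < 0 → local maximum
  f''(3) = 6 > 0 → local minimum
  f''(4) = -4 < 0 → local maximum
  f''(5) = 10 > 0 → local minimum

Critical points: x = 0 (local maximum); x = 3 (local minimum); x = 4 (local maximum); x = 5 (local minimum)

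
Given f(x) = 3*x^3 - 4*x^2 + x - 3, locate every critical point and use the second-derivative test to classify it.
f'(x) = 9*x^2 - 8*x + 1

Solve f'(x) = 0:
  9*x^2 - 8*x + 1 = 0 has no rational roots; quadratic formula: x = (8 ± √28)/18.
  ⇒ x = 4/9 - sqrt(7)/9 ≈ 0.1505, sqrt(7)/9 + 4/9 ≈ 0.7384

f''(x) = 18*x - 8
Second-derivative test at each critical point:
  f''(0.1505) = -5.2915 < 0 → local maximum
  f''(0.7384) = 5.2915 > 0 → local minimum

Critical points: x = 4/9 - sqrt(7)/9 ≈ 0.1505 (local maximum); x = sqrt(7)/9 + 4/9 ≈ 0.7384 (local minimum)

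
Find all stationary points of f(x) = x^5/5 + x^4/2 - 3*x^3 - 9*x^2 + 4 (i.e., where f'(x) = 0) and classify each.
f'(x) = x*(x^3 + 2*x^2 - 9*x - 18)

Solve f'(x) = 0:
  Factor: x^4 + 2*x^3 - 9*x^2 - 18*x = x*(x - 3)*(x + 2)*(x + 3) = 0.
  ⇒ x = -3, -2, 0, 3

f''(x) = 4*x^3 + 6*x^2 - 18*x - 18
Second-derivative test at each critical point:
  f''(-3) = -18 < 0 → local maximum
  f''(-2) = 10 > 0 → local minimum
  f''(0) = -18 < 0 → local maximum
  f''(3) = 90 > 0 → local minimum

Critical points: x = -3 (local maximum); x = -2 (local minimum); x = 0 (local maximum); x = 3 (local minimum)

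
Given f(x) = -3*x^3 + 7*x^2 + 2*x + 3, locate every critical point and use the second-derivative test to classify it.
f'(x) = -9*x^2 + 14*x + 2

Solve f'(x) = 0:
  9*x^2 - 14*x - 2 = 0 has no rational roots; quadratic formula: x = (14 ± √268)/18.
  ⇒ x = 7/9 - sqrt(67)/9 ≈ -0.1317, 7/9 + sqrt(67)/9 ≈ 1.6873

f''(x) = 14 - 18*x
Second-derivative test at each critical point:
  f''(-0.1317) = 16.3707 > 0 → local minimum
  f''(1.6873) = -16.3707 < 0 → local maximum

Critical points: x = 7/9 - sqrt(67)/9 ≈ -0.1317 (local minimum); x = 7/9 + sqrt(67)/9 ≈ 1.6873 (local maximum)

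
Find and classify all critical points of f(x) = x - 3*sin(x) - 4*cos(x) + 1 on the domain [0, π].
f'(x) = 4*sin(x) - 3*cos(x) + 1

Solve f'(x) = 0 on [0, π]:
  f'(x) = 0 ⇔ 4*sin(x) - 3*cos(x) = -1. Write the left side as R·cos(x + φ) with R = √((-3)² + (-4)²) = 5, cos φ = -3/5, sin φ = -4/5; then cos(x + φ) = -1/5. Solve for x and keep the solutions lying in [0, π].
  ⇒ x = atan((-4 + 6*sqrt(6))/(3 + 8*sqrt(6))) ≈ 0.4421

f''(x) = 3*sin(x) + 4*cos(x)
Second-derivative test at each critical point:
  f''(0.4421) = 4.8990 > 0 → local minimum

Critical points: x = atan((-4 + 6*sqrt(6))/(3 + 8*sqrt(6))) ≈ 0.4421 (local minimum)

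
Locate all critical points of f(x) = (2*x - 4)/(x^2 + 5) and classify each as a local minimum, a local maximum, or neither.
f'(x) = 2*(x^2 - 2*x*(x - 2) + 5)/(x^2 + 5)^2

Solve f'(x) = 0:
  f'(x) = -2*(x - 5)*(x + 1)/(x^2 + 5)^2; the denominator is positive wherever f is defined, so f'(x) = 0 ⇔ -2*x^2 + 8*x + 10 = 0.
  Factor: -2*x^2 + 8*x + 10 = -2*(x - 5)*(x + 1) = 0.
  ⇒ x = -1, 5

f''(x) = 4*(4*x^2*(x - 2) + (2 - 3*x)*(x^2 + 5))/(x^2 + 5)^3
Second-derivative test at each critical point:
  f''(-1) = 1/3 > 0 → local minimum
  f''(5) = -1/75 < 0 → local maximum

Critical points: x = -1 (local minimum); x = 5 (local maximum)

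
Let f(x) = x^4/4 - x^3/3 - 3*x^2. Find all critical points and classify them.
f'(x) = x*(x^2 - x - 6)

Solve f'(x) = 0:
  Factor: x^3 - x^2 - 6*x = x*(x - 3)*(x + 2) = 0.
  ⇒ x = -2, 0, 3

f''(x) = 3*x^2 - 2*x - 6
Second-derivative test at each critical point:
  f''(-2) = 10 > 0 → local minimum
  f''(0) = -6 < 0 → local maximum
  f''(3) = 15 > 0 → local minimum

Critical points: x = -2 (local minimum); x = 0 (local maximum); x = 3 (local minimum)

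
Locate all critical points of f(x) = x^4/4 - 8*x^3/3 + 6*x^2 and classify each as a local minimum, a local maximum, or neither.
f'(x) = x*(x^2 - 8*x + 12)

Solve f'(x) = 0:
  Factor: x^3 - 8*x^2 + 12*x = x*(x - 6)*(x - 2) = 0.
  ⇒ x = 0, 2, 6

f''(x) = 3*x^2 - 16*x + 12
Second-derivative test at each critical point:
  f''(0) = 12 > 0 → local minimum
  f''(2) = -8 < 0 → local maximum
  f''(6) = 24 > 0 → local minimum

Critical points: x = 0 (local minimum); x = 2 (local maximum); x = 6 (local minimum)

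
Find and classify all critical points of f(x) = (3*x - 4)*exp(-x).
f'(x) = (7 - 3*x)*exp(-x)

Solve f'(x) = 0:
  f'(x) = (7 - 3*x)·exp(-x) and exp(-x) > 0 for every x, so f'(x) = 0 ⇔ 7 - 3*x = 0.
  7 - 3*x = 0.
  ⇒ x = 7/3

f''(x) = (3*x - 10)*exp(-x)
Second-derivative test at each critical point:
  f''(7/3) = -0.2909 < 0 → local maximum

Critical points: x = 7/3 (local maximum)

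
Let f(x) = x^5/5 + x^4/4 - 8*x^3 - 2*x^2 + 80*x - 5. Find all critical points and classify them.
f'(x) = x^4 + x^3 - 24*x^2 - 4*x + 80

Solve f'(x) = 0:
  Factor: x^4 + x^3 - 24*x^2 - 4*x + 80 = (x - 4)*(x - 2)*(x + 2)*(x + 5) = 0.
  ⇒ x = -5, -2, 2, 4

f''(x) = 4*x^3 + 3*x^2 - 48*x - 4
Second-derivative test at each critical point:
  f''(-5) = -189 < 0 → local maximum
  f''(-2) = 72 > 0 → local minimum
  f''(2) = -56 < 0 → local maximum
  f''(4) = 108 > 0 → local minimum

Critical points: x = -5 (local maximum); x = -2 (local minimum); x = 2 (local maximum); x = 4 (local minimum)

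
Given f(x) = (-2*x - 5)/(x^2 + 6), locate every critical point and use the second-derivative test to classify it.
f'(x) = 2*(x^2 + 5*x - 6)/(x^4 + 12*x^2 + 36)

Solve f'(x) = 0:
  f'(x) = 2*(x - 1)*(x + 6)/(x^2 + 6)^2; the denominator is positive wherever f is defined, so f'(x) = 0 ⇔ 2*x^2 + 10*x - 12 = 0.
  Factor: 2*x^2 + 10*x - 12 = 2*(x - 1)*(x + 6) = 0.
  ⇒ x = -6, 1

f''(x) = 2*(-4*x^2*(2*x + 5) + (6*x + 5)*(x^2 + 6))/(x^2 + 6)^3
Second-derivative test at each critical point:
  f''(-6) = -1/126 < 0 → local maximum
  f''(1) = 2/7 > 0 → local minimum

Critical points: x = -6 (local maximum); x = 1 (local minimum)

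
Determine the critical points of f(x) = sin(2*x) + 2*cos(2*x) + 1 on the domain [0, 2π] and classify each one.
f'(x) = -4*sin(2*x) + 2*cos(2*x)

Solve f'(x) = 0 on [0, 2π]:
  f'(x) = 0 ⇔ cos(2*x) = 2*sin(2*x) ⇔ tan(2*x) = 1/2, i.e. 2*x = arctan(1/2) + nπ; keep the solutions lying in [0, 2π].
  ⇒ x = atan(1/2)/2 ≈ 0.2318, atan(1/2)/2 + pi/2 ≈ 1.8026, atan(1/2)/2 + pi ≈ 3.3734, atan(1/2)/2 + 3*pi/2 ≈ 4.9442

f''(x) = -4*sin(2*x) - 8*cos(2*x)
Second-derivative test at each critical point:
  f''(0.2318) = -8.9443 < 0 → local maximum
  f''(1.8026) = 8.9443 > 0 → local minimum
  f''(3.3734) = -8.9443 < 0 → local maximum
  f''(4.9442) = 8.9443 > 0 → local minimum

Critical points: x = atan(1/2)/2 ≈ 0.2318 (local maximum); x = atan(1/2)/2 + pi/2 ≈ 1.8026 (local minimum); x = atan(1/2)/2 + pi ≈ 3.3734 (local maximum); x = atan(1/2)/2 + 3*pi/2 ≈ 4.9442 (local minimum)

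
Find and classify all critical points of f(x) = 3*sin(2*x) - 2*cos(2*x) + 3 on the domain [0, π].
f'(x) = 4*sin(2*x) + 6*cos(2*x)

Solve f'(x) = 0 on [0, π]:
  f'(x) = 0 ⇔ 3*cos(2*x) = -2*sin(2*x) ⇔ tan(2*x) = -3/2, i.e. 2*x = arctan(-3/2) + nπ; keep the solutions lying in [0, π].
  ⇒ x = -atan(3/2)/2 + pi/2 ≈ 1.0794, pi - atan(3/2)/2 ≈ 2.6502

f''(x) = -12*sin(2*x) + 8*cos(2*x)
Second-derivative test at each critical point:
  f''(1.0794) = -14.4222 < 0 → local maximum
  f''(2.6502) = 14.4222 > 0 → local minimum

Critical points: x = -atan(3/2)/2 + pi/2 ≈ 1.0794 (local maximum); x = pi - atan(3/2)/2 ≈ 2.6502 (local minimum)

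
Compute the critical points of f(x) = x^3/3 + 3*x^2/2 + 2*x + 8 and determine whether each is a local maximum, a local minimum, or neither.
f'(x) = x^2 + 3*x + 2

Solve f'(x) = 0:
  Factor: x^2 + 3*x + 2 = (x + 1)*(x + 2) = 0.
  ⇒ x = -2, -1

f''(x) = 2*x + 3
Second-derivative test at each critical point:
  f''(-2) = -1 < 0 → local maximum
  f''(-1) = 1 > 0 → local minimum

Critical points: x = -2 (local maximum); x = -1 (local minimum)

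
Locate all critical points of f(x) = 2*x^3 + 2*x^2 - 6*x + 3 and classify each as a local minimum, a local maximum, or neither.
f'(x) = 6*x^2 + 4*x - 6

Solve f'(x) = 0:
  Factor: 6*x^2 + 4*x - 6 = 2*(3*x^2 + 2*x - 3); 3*x^2 + 2*x - 3 = 0 has no rational roots; quadratic formula: x = (-2 ± √40)/6.
  ⇒ x = -sqrt(10)/3 - 1/3 ≈ -1.3874, -1/3 + sqrt(10)/3 ≈ 0.7208

f''(x) = 12*x + 4
Second-derivative test at each critical point:
  f''(-1.3874) = -12.6491 < 0 → local maximum
  f''(0.7208) = 12.6491 > 0 → local minimum

Critical points: x = -sqrt(10)/3 - 1/3 ≈ -1.3874 (local maximum); x = -1/3 + sqrt(10)/3 ≈ 0.7208 (local minimum)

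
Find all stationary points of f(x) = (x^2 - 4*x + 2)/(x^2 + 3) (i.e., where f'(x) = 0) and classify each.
f'(x) = 2*(2*x^2 + x - 6)/(x^4 + 6*x^2 + 9)

Solve f'(x) = 0:
  f'(x) = 2*(x + 2)*(2*x - 3)/(x^2 + 3)^2; the denominator is positive wherever f is defined, so f'(x) = 0 ⇔ 4*x^2 + 2*x - 12 = 0.
  Factor: 4*x^2 + 2*x - 12 = 2*(x + 2)*(2*x - 3) = 0.
  ⇒ x = -2, 3/2

f''(x) = 2*(-4*x^3 - 3*x^2 + 36*x + 3)/(x^6 + 9*x^4 + 27*x^2 + 27)
Second-derivative test at each critical point:
  f''(-2) = -2/7 < 0 → local maximum
  f''(3/2) = 32/63 > 0 → local minimum

Critical points: x = -2 (local maximum); x = 3/2 (local minimum)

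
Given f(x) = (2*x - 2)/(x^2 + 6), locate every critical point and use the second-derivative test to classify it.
f'(x) = 2*(x^2 - 2*x*(x - 1) + 6)/(x^2 + 6)^2

Solve f'(x) = 0:
  f'(x) = -2*(x^2 - 2*x - 6)/(x^2 + 6)^2; the denominator is positive wherever f is defined, so f'(x) = 0 ⇔ -2*x^2 + 4*x + 12 = 0.
  Factor: -2*x^2 + 4*x + 12 = -2*(x^2 - 2*x - 6); x^2 - 2*x - 6 = 0 has no rational roots; quadratic formula: x = (2 ± √28)/2.
  ⇒ x = 1 - sqrt(7) ≈ -1.6458, 1 + sqrt(7) ≈ 3.6458

f''(x) = 4*(4*x^2*(x - 1) + (1 - 3*x)*(x^2 + 6))/(x^2 + 6)^3
Second-derivative test at each critical point:
  f''(-1.6458) = 0.1395 > 0 → local minimum
  f''(3.6458) = -0.0284 < 0 → local maximum

Critical points: x = 1 - sqrt(7) ≈ -1.6458 (local minimum); x = 1 + sqrt(7) ≈ 3.6458 (local maximum)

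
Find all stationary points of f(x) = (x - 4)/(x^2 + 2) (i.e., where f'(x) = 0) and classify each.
f'(x) = (x^2 - 2*x*(x - 4) + 2)/(x^2 + 2)^2

Solve f'(x) = 0:
  f'(x) = -(x^2 - 8*x - 2)/(x^2 + 2)^2; the denominator is positive wherever f is defined, so f'(x) = 0 ⇔ -x^2 + 8*x + 2 = 0.
  x^2 - 8*x - 2 = 0 has no rational roots; quadratic formula: x = (8 ± √72)/2.
  ⇒ x = 4 - 3*sqrt(2) ≈ -0.2426, 4 + 3*sqrt(2) ≈ 8.2426

f''(x) = 2*(4*x^2*(x - 4) + (4 - 3*x)*(x^2 + 2))/(x^2 + 2)^3
Second-derivative test at each critical point:
  f''(-0.2426) = 2.0017 > 0 → local minimum
  f''(8.2426) = -0.0017 < 0 → local maximum

Critical points: x = 4 - 3*sqrt(2) ≈ -0.2426 (local minimum); x = 4 + 3*sqrt(2) ≈ 8.2426 (local maximum)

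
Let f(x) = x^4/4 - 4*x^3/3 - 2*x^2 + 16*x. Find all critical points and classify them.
f'(x) = x^3 - 4*x^2 - 4*x + 16

Solve f'(x) = 0:
  Factor: x^3 - 4*x^2 - 4*x + 16 = (x - 4)*(x - 2)*(x + 2) = 0.
  ⇒ x = -2, 2, 4

f''(x) = 3*x^2 - 8*x - 4
Second-derivative test at each critical point:
  f''(-2) = 24 > 0 → local minimum
  f''(2) = -8 < 0 → local maximum
  f''(4) = 12 > 0 → local minimum

Critical points: x = -2 (local minimum); x = 2 (local maximum); x = 4 (local minimum)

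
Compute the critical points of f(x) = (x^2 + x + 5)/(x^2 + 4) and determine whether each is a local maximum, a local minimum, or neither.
f'(x) = (-x^2 - 2*x + 4)/(x^4 + 8*x^2 + 16)

Solve f'(x) = 0:
  f'(x) = -(x^2 + 2*x - 4)/(x^2 + 4)^2; the denominator is positive wherever f is defined, so f'(x) = 0 ⇔ -x^2 - 2*x + 4 = 0.
  x^2 + 2*x - 4 = 0 has no rational roots; quadratic formula: x = (-2 ± √20)/2.
  ⇒ x = -sqrt(5) - 1 ≈ -3.2361, -1 + sqrt(5) ≈ 1.2361

f''(x) = 2*(x^3 + 3*x^2 - 12*x - 4)/(x^6 + 12*x^4 + 48*x^2 + 64)
Second-derivative test at each critical point:
  f''(-3.2361) = 0.0214 > 0 → local minimum
  f''(1.2361) = -0.1464 < 0 → local maximum

Critical points: x = -sqrt(5) - 1 ≈ -3.2361 (local minimum); x = -1 + sqrt(5) ≈ 1.2361 (local maximum)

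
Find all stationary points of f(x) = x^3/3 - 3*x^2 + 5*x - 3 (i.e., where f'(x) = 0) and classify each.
f'(x) = x^2 - 6*x + 5

Solve f'(x) = 0:
  Factor: x^2 - 6*x + 5 = (x - 5)*(x - 1) = 0.
  ⇒ x = 1, 5

f''(x) = 2*x - 6
Second-derivative test at each critical point:
  f''(1) = -4 < 0 → local maximum
  f''(5) = 4 > 0 → local minimum

Critical points: x = 1 (local maximum); x = 5 (local minimum)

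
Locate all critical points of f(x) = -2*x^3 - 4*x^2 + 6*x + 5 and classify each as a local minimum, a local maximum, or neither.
f'(x) = -6*x^2 - 8*x + 6

Solve f'(x) = 0:
  Factor: -6*x^2 - 8*x + 6 = -2*(3*x^2 + 4*x - 3); 3*x^2 + 4*x - 3 = 0 has no rational roots; quadratic formula: x = (-4 ± √52)/6.
  ⇒ x = -sqrt(13)/3 - 2/3 ≈ -1.8685, -2/3 + sqrt(13)/3 ≈ 0.5352

f''(x) = -12*x - 8
Second-derivative test at each critical point:
  f''(-1.8685) = 14.4222 > 0 → local minimum
  f''(0.5352) = -14.4222 < 0 → local maximum

Critical points: x = -sqrt(13)/3 - 2/3 ≈ -1.8685 (local minimum); x = -2/3 + sqrt(13)/3 ≈ 0.5352 (local maximum)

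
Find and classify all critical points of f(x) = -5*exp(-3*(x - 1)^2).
f'(x) = 30*(x - 1)*exp(-3*(x - 1)^2)

Solve f'(x) = 0:
  f'(x) = (30*x - 30)·exp(-3*(x - 1)^2) and exp(-3*(x - 1)^2) > 0 for every x, so f'(x) = 0 ⇔ 30*x - 30 = 0.
  Factor: 30*x - 30 = 30*(x - 1) = 0.
  ⇒ x = 1

f''(x) = 30*(1 - 6*(x - 1)^2)*exp(-3*(x - 1)^2)
Second-derivative test at each critical point:
  f''(1) = 30 > 0 → local minimum

Critical points: x = 1 (local minimum)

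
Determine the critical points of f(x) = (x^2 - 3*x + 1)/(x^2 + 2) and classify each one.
f'(x) = (3*x^2 + 2*x - 6)/(x^4 + 4*x^2 + 4)

Solve f'(x) = 0:
  f'(x) = (3*x^2 + 2*x - 6)/(x^2 + 2)^2; the denominator is positive wherever f is defined, so f'(x) = 0 ⇔ 3*x^2 + 2*x - 6 = 0.
  3*x^2 + 2*x - 6 = 0 has no rational roots; quadratic formula: x = (-2 ± √76)/6.
  ⇒ x = -sqrt(19)/3 - 1/3 ≈ -1.7863, -1/3 + sqrt(19)/3 ≈ 1.1196

f''(x) = 2*(-3*x^3 - 3*x^2 + 18*x + 2)/(x^6 + 6*x^4 + 12*x^2 + 8)
Second-derivative test at each critical point:
  f''(-1.7863) = -0.3235 < 0 → local maximum
  f''(1.1196) = 0.8235 > 0 → local minimum

Critical points: x = -sqrt(19)/3 - 1/3 ≈ -1.7863 (local maximum); x = -1/3 + sqrt(19)/3 ≈ 1.1196 (local minimum)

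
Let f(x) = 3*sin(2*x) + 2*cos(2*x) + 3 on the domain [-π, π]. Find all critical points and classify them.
f'(x) = -4*sin(2*x) + 6*cos(2*x)

Solve f'(x) = 0 on [-π, π]:
  f'(x) = 0 ⇔ 3*cos(2*x) = 2*sin(2*x) ⇔ tan(2*x) = 3/2, i.e. 2*x = arctan(3/2) + nπ; keep the solutions lying in [-π, π].
  ⇒ x = -pi + atan(3/2)/2 ≈ -2.6502, -pi/2 + atan(3/2)/2 ≈ -1.0794, atan(3/2)/2 ≈ 0.4914, atan(3/2)/2 + pi/2 ≈ 2.0622

f''(x) = -12*sin(2*x) - 8*cos(2*x)
Second-derivative test at each critical point:
  f''(-2.6502) = -14.4222 < 0 → local maximum
  f''(-1.0794) = 14.4222 > 0 → local minimum
  f''(0.4914) = -14.4222 < 0 → local maximum
  f''(2.0622) = 14.4222 > 0 → local minimum

Critical points: x = -pi + atan(3/2)/2 ≈ -2.6502 (local maximum); x = -pi/2 + atan(3/2)/2 ≈ -1.0794 (local minimum); x = atan(3/2)/2 ≈ 0.4914 (local maximum); x = atan(3/2)/2 + pi/2 ≈ 2.0622 (local minimum)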